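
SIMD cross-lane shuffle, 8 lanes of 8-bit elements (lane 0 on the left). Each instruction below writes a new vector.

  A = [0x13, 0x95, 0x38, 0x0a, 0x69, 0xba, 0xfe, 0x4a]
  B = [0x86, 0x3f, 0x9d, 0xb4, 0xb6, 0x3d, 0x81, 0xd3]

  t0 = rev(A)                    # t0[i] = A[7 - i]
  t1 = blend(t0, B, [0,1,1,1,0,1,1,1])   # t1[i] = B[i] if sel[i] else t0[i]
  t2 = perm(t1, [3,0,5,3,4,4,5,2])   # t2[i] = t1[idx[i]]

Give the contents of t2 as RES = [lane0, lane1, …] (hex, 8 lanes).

→ t0 |4a|fe|ba|69|0a|38|95|13|
→ t1 |4a|3f|9d|b4|0a|3d|81|d3|
→ t2 |b4|4a|3d|b4|0a|0a|3d|9d|

RES = [ 0xb4  0x4a  0x3d  0xb4  0x0a  0x0a  0x3d  0x9d ]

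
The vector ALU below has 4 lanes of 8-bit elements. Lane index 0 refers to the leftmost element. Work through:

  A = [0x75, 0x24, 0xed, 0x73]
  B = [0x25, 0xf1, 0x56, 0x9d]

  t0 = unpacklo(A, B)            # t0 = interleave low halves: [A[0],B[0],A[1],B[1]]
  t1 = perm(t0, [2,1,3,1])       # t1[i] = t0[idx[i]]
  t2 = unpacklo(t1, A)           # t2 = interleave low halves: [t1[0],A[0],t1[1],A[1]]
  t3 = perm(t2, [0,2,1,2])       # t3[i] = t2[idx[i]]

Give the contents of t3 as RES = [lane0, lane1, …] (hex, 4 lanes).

t0 = [0x75, 0x25, 0x24, 0xf1]
t1 = [0x24, 0x25, 0xf1, 0x25]
t2 = [0x24, 0x75, 0x25, 0x24]
t3 = [0x24, 0x25, 0x75, 0x25]

RES = [0x24, 0x25, 0x75, 0x25]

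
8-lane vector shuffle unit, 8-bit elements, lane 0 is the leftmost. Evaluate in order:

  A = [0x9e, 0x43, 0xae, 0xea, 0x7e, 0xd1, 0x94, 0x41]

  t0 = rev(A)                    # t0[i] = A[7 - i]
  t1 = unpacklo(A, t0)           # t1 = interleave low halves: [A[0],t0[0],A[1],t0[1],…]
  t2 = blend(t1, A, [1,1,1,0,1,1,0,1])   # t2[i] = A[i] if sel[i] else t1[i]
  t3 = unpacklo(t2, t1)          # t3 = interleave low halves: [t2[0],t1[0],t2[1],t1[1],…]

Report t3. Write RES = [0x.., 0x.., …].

t0 = [0x41, 0x94, 0xd1, 0x7e, 0xea, 0xae, 0x43, 0x9e]
t1 = [0x9e, 0x41, 0x43, 0x94, 0xae, 0xd1, 0xea, 0x7e]
t2 = [0x9e, 0x43, 0xae, 0x94, 0x7e, 0xd1, 0xea, 0x41]
t3 = [0x9e, 0x9e, 0x43, 0x41, 0xae, 0x43, 0x94, 0x94]

RES = [ 0x9e  0x9e  0x43  0x41  0xae  0x43  0x94  0x94 ]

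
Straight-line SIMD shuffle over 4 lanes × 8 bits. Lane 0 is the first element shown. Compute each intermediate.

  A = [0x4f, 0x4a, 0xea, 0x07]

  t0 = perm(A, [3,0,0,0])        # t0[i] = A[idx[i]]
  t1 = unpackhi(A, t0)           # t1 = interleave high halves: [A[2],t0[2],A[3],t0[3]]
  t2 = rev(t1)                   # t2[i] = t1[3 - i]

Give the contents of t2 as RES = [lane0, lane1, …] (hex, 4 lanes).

RES = [ 0x4f  0x07  0x4f  0xea ]

t0 = [0x07, 0x4f, 0x4f, 0x4f]
t1 = [0xea, 0x4f, 0x07, 0x4f]
t2 = [0x4f, 0x07, 0x4f, 0xea]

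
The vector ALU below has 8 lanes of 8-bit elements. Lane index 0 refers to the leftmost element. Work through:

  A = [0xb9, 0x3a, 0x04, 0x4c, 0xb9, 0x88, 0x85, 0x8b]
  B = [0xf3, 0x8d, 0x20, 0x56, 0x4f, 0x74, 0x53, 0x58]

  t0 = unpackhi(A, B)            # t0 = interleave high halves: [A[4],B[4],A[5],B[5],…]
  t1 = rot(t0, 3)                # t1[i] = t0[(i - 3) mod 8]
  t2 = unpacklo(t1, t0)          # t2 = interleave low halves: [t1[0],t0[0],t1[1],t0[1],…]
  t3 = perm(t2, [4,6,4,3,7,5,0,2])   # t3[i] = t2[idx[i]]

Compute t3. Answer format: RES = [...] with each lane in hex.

t0 = [0xb9, 0x4f, 0x88, 0x74, 0x85, 0x53, 0x8b, 0x58]
t1 = [0x53, 0x8b, 0x58, 0xb9, 0x4f, 0x88, 0x74, 0x85]
t2 = [0x53, 0xb9, 0x8b, 0x4f, 0x58, 0x88, 0xb9, 0x74]
t3 = [0x58, 0xb9, 0x58, 0x4f, 0x74, 0x88, 0x53, 0x8b]

RES = [ 0x58  0xb9  0x58  0x4f  0x74  0x88  0x53  0x8b ]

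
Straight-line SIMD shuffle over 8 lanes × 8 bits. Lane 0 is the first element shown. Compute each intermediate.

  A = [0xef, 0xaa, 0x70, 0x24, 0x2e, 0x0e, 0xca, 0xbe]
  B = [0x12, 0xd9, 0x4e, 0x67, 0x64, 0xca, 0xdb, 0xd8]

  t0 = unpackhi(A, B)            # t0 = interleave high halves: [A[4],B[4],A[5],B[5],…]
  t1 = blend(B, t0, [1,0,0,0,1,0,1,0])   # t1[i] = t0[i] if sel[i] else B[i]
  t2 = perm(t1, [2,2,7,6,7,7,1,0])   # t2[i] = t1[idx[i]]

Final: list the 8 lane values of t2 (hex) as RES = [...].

RES = [0x4e, 0x4e, 0xd8, 0xbe, 0xd8, 0xd8, 0xd9, 0x2e]

t0 = [0x2e, 0x64, 0x0e, 0xca, 0xca, 0xdb, 0xbe, 0xd8]
t1 = [0x2e, 0xd9, 0x4e, 0x67, 0xca, 0xca, 0xbe, 0xd8]
t2 = [0x4e, 0x4e, 0xd8, 0xbe, 0xd8, 0xd8, 0xd9, 0x2e]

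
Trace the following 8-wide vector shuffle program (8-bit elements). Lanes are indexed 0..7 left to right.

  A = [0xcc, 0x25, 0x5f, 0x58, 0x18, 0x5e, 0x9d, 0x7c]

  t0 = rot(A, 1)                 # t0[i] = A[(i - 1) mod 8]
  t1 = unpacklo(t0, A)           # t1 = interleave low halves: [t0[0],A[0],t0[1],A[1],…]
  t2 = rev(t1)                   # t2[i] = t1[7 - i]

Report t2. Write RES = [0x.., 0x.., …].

  t0: 7c cc 25 5f 58 18 5e 9d
  t1: 7c cc cc 25 25 5f 5f 58
  t2: 58 5f 5f 25 25 cc cc 7c

RES = [ 0x58  0x5f  0x5f  0x25  0x25  0xcc  0xcc  0x7c ]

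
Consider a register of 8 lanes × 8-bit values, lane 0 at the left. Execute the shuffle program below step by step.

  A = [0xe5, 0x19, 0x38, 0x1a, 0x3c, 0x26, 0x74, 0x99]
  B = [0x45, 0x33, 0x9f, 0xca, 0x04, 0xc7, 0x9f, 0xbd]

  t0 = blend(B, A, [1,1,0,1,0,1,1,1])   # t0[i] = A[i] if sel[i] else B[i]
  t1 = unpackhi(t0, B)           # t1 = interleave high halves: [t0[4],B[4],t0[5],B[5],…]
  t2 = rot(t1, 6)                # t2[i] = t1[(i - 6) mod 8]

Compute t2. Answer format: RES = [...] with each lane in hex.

  t0: e5 19 9f 1a 04 26 74 99
  t1: 04 04 26 c7 74 9f 99 bd
  t2: 26 c7 74 9f 99 bd 04 04

RES = [0x26, 0xc7, 0x74, 0x9f, 0x99, 0xbd, 0x04, 0x04]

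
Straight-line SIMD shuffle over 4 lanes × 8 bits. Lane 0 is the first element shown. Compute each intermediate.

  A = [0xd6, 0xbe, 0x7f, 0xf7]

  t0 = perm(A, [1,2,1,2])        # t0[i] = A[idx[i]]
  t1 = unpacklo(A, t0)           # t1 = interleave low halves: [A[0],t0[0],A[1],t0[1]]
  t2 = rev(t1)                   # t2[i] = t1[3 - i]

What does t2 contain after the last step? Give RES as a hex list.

  t0: be 7f be 7f
  t1: d6 be be 7f
  t2: 7f be be d6

RES = [ 0x7f  0xbe  0xbe  0xd6 ]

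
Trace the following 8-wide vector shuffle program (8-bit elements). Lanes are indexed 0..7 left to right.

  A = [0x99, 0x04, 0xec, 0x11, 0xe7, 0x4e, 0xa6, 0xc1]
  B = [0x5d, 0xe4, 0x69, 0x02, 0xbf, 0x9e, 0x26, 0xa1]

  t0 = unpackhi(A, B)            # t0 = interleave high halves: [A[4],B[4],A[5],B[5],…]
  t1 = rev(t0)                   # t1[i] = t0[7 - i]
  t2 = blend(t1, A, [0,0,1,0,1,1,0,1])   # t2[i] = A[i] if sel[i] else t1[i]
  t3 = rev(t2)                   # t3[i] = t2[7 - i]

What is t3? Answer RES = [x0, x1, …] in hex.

→ t0 |e7|bf|4e|9e|a6|26|c1|a1|
→ t1 |a1|c1|26|a6|9e|4e|bf|e7|
→ t2 |a1|c1|ec|a6|e7|4e|bf|c1|
→ t3 |c1|bf|4e|e7|a6|ec|c1|a1|

RES = [ 0xc1  0xbf  0x4e  0xe7  0xa6  0xec  0xc1  0xa1 ]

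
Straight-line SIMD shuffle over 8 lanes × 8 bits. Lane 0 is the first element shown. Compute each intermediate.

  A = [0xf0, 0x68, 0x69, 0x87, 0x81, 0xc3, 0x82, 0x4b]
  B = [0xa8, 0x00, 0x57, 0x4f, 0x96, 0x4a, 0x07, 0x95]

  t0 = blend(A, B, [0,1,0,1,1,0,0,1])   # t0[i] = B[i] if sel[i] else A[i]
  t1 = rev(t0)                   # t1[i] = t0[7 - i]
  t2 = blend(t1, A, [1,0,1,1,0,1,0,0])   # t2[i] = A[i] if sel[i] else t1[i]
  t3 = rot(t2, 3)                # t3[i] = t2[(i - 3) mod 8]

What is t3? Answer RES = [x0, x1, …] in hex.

→ t0 |f0|00|69|4f|96|c3|82|95|
→ t1 |95|82|c3|96|4f|69|00|f0|
→ t2 |f0|82|69|87|4f|c3|00|f0|
→ t3 |c3|00|f0|f0|82|69|87|4f|

RES = [0xc3, 0x00, 0xf0, 0xf0, 0x82, 0x69, 0x87, 0x4f]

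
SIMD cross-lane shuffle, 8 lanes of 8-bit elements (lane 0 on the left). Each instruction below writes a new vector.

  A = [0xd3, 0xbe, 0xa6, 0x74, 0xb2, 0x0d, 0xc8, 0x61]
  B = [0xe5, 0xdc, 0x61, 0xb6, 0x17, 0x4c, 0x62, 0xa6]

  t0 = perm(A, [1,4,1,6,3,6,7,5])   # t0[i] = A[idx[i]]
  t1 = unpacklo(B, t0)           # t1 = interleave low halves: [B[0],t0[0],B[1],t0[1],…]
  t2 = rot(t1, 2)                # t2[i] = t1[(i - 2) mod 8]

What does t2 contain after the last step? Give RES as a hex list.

  t0: be b2 be c8 74 c8 61 0d
  t1: e5 be dc b2 61 be b6 c8
  t2: b6 c8 e5 be dc b2 61 be

RES = [0xb6, 0xc8, 0xe5, 0xbe, 0xdc, 0xb2, 0x61, 0xbe]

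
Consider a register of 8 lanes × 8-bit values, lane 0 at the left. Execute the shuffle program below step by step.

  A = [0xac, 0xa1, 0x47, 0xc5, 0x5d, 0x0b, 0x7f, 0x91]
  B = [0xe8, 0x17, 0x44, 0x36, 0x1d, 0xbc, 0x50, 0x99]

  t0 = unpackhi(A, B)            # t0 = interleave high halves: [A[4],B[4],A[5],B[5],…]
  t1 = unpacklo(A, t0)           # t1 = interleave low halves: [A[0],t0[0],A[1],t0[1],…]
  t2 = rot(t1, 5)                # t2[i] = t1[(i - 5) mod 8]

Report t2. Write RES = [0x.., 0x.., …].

RES = [ 0x1d  0x47  0x0b  0xc5  0xbc  0xac  0x5d  0xa1 ]

t0 = [0x5d, 0x1d, 0x0b, 0xbc, 0x7f, 0x50, 0x91, 0x99]
t1 = [0xac, 0x5d, 0xa1, 0x1d, 0x47, 0x0b, 0xc5, 0xbc]
t2 = [0x1d, 0x47, 0x0b, 0xc5, 0xbc, 0xac, 0x5d, 0xa1]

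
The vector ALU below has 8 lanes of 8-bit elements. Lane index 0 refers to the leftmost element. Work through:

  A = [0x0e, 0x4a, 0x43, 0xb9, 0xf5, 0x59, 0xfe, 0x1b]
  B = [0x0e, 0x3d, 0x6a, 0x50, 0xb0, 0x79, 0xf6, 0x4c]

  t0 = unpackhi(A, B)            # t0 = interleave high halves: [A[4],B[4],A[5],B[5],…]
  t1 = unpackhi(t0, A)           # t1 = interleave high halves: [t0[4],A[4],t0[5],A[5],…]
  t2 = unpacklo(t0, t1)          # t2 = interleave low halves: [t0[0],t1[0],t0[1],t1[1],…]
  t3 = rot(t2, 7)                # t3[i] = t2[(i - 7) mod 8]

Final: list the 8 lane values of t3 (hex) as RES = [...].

RES = [ 0xfe  0xb0  0xf5  0x59  0xf6  0x79  0x59  0xf5 ]

t0 = [0xf5, 0xb0, 0x59, 0x79, 0xfe, 0xf6, 0x1b, 0x4c]
t1 = [0xfe, 0xf5, 0xf6, 0x59, 0x1b, 0xfe, 0x4c, 0x1b]
t2 = [0xf5, 0xfe, 0xb0, 0xf5, 0x59, 0xf6, 0x79, 0x59]
t3 = [0xfe, 0xb0, 0xf5, 0x59, 0xf6, 0x79, 0x59, 0xf5]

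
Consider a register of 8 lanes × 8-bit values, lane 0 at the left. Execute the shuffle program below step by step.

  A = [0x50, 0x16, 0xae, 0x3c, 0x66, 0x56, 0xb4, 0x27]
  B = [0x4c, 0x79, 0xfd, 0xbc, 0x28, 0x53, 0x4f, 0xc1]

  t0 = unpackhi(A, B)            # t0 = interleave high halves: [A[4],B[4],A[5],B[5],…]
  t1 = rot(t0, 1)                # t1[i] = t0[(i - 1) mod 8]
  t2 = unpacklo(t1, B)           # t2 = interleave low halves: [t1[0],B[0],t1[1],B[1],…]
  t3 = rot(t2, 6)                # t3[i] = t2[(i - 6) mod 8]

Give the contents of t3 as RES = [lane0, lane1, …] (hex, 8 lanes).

RES = [ 0x66  0x79  0x28  0xfd  0x56  0xbc  0xc1  0x4c ]

  t0: 66 28 56 53 b4 4f 27 c1
  t1: c1 66 28 56 53 b4 4f 27
  t2: c1 4c 66 79 28 fd 56 bc
  t3: 66 79 28 fd 56 bc c1 4c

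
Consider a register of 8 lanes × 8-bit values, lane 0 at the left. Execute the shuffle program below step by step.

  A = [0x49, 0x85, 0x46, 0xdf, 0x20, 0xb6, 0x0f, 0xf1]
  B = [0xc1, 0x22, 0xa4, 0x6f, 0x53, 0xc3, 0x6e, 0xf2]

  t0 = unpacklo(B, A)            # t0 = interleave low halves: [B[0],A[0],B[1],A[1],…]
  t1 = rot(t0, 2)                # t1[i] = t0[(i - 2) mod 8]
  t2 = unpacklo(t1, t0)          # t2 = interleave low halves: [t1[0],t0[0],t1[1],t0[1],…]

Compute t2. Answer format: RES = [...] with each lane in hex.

→ t0 |c1|49|22|85|a4|46|6f|df|
→ t1 |6f|df|c1|49|22|85|a4|46|
→ t2 |6f|c1|df|49|c1|22|49|85|

RES = [0x6f, 0xc1, 0xdf, 0x49, 0xc1, 0x22, 0x49, 0x85]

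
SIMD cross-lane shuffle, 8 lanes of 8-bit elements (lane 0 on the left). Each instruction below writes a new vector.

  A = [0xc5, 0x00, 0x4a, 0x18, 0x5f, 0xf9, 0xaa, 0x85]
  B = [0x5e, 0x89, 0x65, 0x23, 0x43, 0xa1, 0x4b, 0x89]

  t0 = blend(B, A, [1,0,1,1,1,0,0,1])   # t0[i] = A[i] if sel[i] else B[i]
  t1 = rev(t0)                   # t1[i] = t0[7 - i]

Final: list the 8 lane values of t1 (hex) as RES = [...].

RES = [ 0x85  0x4b  0xa1  0x5f  0x18  0x4a  0x89  0xc5 ]

  t0: c5 89 4a 18 5f a1 4b 85
  t1: 85 4b a1 5f 18 4a 89 c5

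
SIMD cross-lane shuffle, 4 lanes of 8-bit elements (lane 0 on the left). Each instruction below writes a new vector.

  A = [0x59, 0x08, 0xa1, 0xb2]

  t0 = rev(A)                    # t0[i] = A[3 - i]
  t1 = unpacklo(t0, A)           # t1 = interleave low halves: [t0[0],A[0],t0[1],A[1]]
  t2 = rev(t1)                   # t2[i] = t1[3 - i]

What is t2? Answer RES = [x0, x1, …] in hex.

→ t0 |b2|a1|08|59|
→ t1 |b2|59|a1|08|
→ t2 |08|a1|59|b2|

RES = [ 0x08  0xa1  0x59  0xb2 ]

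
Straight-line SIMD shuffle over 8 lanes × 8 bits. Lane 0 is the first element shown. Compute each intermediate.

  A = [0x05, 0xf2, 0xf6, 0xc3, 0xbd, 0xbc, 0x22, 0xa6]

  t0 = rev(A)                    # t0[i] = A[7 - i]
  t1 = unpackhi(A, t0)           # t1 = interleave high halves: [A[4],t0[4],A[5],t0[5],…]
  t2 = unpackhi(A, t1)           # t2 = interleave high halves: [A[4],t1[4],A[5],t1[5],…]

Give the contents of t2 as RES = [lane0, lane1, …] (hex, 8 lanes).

→ t0 |a6|22|bc|bd|c3|f6|f2|05|
→ t1 |bd|c3|bc|f6|22|f2|a6|05|
→ t2 |bd|22|bc|f2|22|a6|a6|05|

RES = [0xbd, 0x22, 0xbc, 0xf2, 0x22, 0xa6, 0xa6, 0x05]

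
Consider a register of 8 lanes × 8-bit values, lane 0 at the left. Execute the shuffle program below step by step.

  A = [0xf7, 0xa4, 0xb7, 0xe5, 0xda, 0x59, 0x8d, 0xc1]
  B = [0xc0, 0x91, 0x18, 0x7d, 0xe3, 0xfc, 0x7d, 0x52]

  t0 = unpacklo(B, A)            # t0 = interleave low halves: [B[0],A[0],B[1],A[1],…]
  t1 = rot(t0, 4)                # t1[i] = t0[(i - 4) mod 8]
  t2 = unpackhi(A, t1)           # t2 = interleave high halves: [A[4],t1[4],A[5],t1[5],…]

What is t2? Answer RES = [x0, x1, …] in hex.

t0 = [0xc0, 0xf7, 0x91, 0xa4, 0x18, 0xb7, 0x7d, 0xe5]
t1 = [0x18, 0xb7, 0x7d, 0xe5, 0xc0, 0xf7, 0x91, 0xa4]
t2 = [0xda, 0xc0, 0x59, 0xf7, 0x8d, 0x91, 0xc1, 0xa4]

RES = [0xda, 0xc0, 0x59, 0xf7, 0x8d, 0x91, 0xc1, 0xa4]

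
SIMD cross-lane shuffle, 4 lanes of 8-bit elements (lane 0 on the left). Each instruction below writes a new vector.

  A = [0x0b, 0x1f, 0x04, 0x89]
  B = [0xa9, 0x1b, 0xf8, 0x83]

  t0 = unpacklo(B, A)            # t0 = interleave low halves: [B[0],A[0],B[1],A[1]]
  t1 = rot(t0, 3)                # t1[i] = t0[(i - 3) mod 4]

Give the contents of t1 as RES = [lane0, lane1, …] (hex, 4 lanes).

RES = [ 0x0b  0x1b  0x1f  0xa9 ]

t0 = [0xa9, 0x0b, 0x1b, 0x1f]
t1 = [0x0b, 0x1b, 0x1f, 0xa9]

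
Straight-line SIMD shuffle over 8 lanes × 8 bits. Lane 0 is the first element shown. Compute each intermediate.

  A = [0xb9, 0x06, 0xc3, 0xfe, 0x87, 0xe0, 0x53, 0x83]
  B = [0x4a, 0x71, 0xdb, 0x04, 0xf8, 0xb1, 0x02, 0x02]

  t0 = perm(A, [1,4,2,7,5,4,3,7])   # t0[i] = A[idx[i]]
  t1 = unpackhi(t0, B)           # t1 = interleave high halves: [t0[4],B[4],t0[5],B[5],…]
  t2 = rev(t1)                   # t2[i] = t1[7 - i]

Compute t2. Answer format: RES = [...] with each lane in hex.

RES = [0x02, 0x83, 0x02, 0xfe, 0xb1, 0x87, 0xf8, 0xe0]

→ t0 |06|87|c3|83|e0|87|fe|83|
→ t1 |e0|f8|87|b1|fe|02|83|02|
→ t2 |02|83|02|fe|b1|87|f8|e0|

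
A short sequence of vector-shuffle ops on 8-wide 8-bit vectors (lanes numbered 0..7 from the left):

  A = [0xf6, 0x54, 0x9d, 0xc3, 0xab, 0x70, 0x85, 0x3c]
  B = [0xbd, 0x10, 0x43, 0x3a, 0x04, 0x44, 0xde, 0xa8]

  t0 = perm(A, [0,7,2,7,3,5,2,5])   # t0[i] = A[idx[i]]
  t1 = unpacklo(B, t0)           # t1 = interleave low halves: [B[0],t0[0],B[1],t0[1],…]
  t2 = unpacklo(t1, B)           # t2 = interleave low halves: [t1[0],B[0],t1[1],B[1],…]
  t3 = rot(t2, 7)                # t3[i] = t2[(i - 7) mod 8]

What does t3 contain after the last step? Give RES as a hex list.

→ t0 |f6|3c|9d|3c|c3|70|9d|70|
→ t1 |bd|f6|10|3c|43|9d|3a|3c|
→ t2 |bd|bd|f6|10|10|43|3c|3a|
→ t3 |bd|f6|10|10|43|3c|3a|bd|

RES = [ 0xbd  0xf6  0x10  0x10  0x43  0x3c  0x3a  0xbd ]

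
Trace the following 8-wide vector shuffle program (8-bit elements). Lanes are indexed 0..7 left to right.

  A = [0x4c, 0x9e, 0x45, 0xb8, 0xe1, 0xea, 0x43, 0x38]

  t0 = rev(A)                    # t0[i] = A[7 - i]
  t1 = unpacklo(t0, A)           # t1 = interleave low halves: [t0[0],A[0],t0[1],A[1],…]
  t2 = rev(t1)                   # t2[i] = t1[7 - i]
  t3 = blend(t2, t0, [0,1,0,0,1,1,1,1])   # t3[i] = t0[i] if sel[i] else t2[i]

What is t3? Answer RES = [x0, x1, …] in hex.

  t0: 38 43 ea e1 b8 45 9e 4c
  t1: 38 4c 43 9e ea 45 e1 b8
  t2: b8 e1 45 ea 9e 43 4c 38
  t3: b8 43 45 ea b8 45 9e 4c

RES = [ 0xb8  0x43  0x45  0xea  0xb8  0x45  0x9e  0x4c ]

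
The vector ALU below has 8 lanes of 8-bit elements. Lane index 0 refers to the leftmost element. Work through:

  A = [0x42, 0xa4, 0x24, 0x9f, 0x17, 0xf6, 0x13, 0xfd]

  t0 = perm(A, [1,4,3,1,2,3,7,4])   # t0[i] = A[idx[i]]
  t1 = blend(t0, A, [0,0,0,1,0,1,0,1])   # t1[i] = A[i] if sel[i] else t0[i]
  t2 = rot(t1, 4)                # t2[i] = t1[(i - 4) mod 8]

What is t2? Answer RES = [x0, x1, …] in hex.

RES = [0x24, 0xf6, 0xfd, 0xfd, 0xa4, 0x17, 0x9f, 0x9f]

t0 = [0xa4, 0x17, 0x9f, 0xa4, 0x24, 0x9f, 0xfd, 0x17]
t1 = [0xa4, 0x17, 0x9f, 0x9f, 0x24, 0xf6, 0xfd, 0xfd]
t2 = [0x24, 0xf6, 0xfd, 0xfd, 0xa4, 0x17, 0x9f, 0x9f]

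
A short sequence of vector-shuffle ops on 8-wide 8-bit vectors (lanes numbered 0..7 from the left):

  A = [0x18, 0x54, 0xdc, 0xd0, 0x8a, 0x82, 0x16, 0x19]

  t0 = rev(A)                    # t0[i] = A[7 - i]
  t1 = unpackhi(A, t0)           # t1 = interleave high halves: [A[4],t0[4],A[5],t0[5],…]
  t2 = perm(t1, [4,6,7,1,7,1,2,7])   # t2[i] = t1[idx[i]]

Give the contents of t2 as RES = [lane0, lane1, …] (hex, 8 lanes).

→ t0 |19|16|82|8a|d0|dc|54|18|
→ t1 |8a|d0|82|dc|16|54|19|18|
→ t2 |16|19|18|d0|18|d0|82|18|

RES = [0x16, 0x19, 0x18, 0xd0, 0x18, 0xd0, 0x82, 0x18]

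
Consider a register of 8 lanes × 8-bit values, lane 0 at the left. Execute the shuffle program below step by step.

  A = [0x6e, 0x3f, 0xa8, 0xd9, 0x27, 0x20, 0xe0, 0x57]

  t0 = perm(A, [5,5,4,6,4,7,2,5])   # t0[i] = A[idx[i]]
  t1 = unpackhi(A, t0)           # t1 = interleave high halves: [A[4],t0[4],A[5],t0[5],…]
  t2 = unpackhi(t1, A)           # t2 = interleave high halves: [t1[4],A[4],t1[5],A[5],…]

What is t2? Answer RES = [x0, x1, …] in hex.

RES = [0xe0, 0x27, 0xa8, 0x20, 0x57, 0xe0, 0x20, 0x57]

→ t0 |20|20|27|e0|27|57|a8|20|
→ t1 |27|27|20|57|e0|a8|57|20|
→ t2 |e0|27|a8|20|57|e0|20|57|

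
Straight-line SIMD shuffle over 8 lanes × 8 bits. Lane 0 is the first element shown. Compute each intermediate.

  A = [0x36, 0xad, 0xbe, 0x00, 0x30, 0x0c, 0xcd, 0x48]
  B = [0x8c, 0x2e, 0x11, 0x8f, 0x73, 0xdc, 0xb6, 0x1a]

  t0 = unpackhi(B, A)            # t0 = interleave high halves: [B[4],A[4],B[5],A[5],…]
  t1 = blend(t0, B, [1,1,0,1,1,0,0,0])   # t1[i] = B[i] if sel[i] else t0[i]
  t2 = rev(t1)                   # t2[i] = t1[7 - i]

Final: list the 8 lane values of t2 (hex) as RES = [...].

RES = [ 0x48  0x1a  0xcd  0x73  0x8f  0xdc  0x2e  0x8c ]

→ t0 |73|30|dc|0c|b6|cd|1a|48|
→ t1 |8c|2e|dc|8f|73|cd|1a|48|
→ t2 |48|1a|cd|73|8f|dc|2e|8c|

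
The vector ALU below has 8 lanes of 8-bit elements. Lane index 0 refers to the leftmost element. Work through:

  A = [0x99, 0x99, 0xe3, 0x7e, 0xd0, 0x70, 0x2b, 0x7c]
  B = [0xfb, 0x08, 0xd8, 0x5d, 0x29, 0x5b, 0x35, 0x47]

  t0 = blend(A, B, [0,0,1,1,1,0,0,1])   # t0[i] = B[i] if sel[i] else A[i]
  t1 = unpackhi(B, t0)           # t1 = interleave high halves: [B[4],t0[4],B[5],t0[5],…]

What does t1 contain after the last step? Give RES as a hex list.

RES = [ 0x29  0x29  0x5b  0x70  0x35  0x2b  0x47  0x47 ]

t0 = [0x99, 0x99, 0xd8, 0x5d, 0x29, 0x70, 0x2b, 0x47]
t1 = [0x29, 0x29, 0x5b, 0x70, 0x35, 0x2b, 0x47, 0x47]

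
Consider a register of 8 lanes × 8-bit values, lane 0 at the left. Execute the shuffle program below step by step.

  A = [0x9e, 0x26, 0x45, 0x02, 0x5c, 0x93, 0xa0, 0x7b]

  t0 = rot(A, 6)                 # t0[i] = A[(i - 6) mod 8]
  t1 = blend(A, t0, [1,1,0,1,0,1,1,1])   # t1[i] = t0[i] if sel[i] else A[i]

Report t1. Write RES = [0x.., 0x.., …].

RES = [ 0x45  0x02  0x45  0x93  0x5c  0x7b  0x9e  0x26 ]

t0 = [0x45, 0x02, 0x5c, 0x93, 0xa0, 0x7b, 0x9e, 0x26]
t1 = [0x45, 0x02, 0x45, 0x93, 0x5c, 0x7b, 0x9e, 0x26]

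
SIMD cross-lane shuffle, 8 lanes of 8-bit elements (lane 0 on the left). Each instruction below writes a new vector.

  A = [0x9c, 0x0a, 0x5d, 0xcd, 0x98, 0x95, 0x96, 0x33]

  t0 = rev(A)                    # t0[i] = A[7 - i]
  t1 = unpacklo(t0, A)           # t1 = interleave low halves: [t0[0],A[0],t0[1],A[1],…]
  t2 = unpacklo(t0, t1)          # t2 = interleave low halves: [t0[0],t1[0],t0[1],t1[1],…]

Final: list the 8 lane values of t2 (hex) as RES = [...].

  t0: 33 96 95 98 cd 5d 0a 9c
  t1: 33 9c 96 0a 95 5d 98 cd
  t2: 33 33 96 9c 95 96 98 0a

RES = [0x33, 0x33, 0x96, 0x9c, 0x95, 0x96, 0x98, 0x0a]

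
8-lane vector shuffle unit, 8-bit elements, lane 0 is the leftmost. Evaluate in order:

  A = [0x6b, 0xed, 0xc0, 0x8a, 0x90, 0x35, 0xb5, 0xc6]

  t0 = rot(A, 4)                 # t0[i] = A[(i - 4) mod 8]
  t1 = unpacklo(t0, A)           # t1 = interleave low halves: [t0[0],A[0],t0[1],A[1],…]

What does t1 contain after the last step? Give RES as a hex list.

RES = [ 0x90  0x6b  0x35  0xed  0xb5  0xc0  0xc6  0x8a ]

  t0: 90 35 b5 c6 6b ed c0 8a
  t1: 90 6b 35 ed b5 c0 c6 8a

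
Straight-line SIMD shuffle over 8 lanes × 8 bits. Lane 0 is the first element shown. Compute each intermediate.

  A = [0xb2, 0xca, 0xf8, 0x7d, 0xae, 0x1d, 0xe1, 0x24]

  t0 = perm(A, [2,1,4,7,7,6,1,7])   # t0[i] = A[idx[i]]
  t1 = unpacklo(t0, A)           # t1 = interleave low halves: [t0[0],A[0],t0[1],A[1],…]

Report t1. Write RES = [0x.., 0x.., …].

RES = [ 0xf8  0xb2  0xca  0xca  0xae  0xf8  0x24  0x7d ]

  t0: f8 ca ae 24 24 e1 ca 24
  t1: f8 b2 ca ca ae f8 24 7d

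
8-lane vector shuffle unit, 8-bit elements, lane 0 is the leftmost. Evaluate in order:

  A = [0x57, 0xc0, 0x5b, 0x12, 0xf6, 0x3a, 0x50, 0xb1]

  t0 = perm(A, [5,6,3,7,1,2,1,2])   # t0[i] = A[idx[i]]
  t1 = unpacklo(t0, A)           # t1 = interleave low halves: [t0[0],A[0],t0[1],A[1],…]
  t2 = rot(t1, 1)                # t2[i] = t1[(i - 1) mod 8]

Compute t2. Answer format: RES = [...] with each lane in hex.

RES = [0x12, 0x3a, 0x57, 0x50, 0xc0, 0x12, 0x5b, 0xb1]

→ t0 |3a|50|12|b1|c0|5b|c0|5b|
→ t1 |3a|57|50|c0|12|5b|b1|12|
→ t2 |12|3a|57|50|c0|12|5b|b1|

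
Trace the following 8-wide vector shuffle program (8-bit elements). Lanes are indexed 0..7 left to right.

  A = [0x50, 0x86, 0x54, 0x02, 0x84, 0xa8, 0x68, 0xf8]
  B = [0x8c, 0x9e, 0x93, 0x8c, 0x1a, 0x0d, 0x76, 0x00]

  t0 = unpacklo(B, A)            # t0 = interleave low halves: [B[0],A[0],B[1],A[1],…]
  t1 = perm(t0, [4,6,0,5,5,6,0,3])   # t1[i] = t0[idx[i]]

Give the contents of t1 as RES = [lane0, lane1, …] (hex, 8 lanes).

→ t0 |8c|50|9e|86|93|54|8c|02|
→ t1 |93|8c|8c|54|54|8c|8c|86|

RES = [0x93, 0x8c, 0x8c, 0x54, 0x54, 0x8c, 0x8c, 0x86]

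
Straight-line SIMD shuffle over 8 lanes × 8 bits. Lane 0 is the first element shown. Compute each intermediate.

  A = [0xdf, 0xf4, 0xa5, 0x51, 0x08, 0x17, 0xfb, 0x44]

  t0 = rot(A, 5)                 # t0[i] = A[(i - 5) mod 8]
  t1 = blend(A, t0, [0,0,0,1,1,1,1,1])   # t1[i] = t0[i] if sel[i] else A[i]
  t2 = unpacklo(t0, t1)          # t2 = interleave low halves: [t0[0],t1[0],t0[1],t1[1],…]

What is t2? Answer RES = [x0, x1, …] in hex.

RES = [0x51, 0xdf, 0x08, 0xf4, 0x17, 0xa5, 0xfb, 0xfb]

→ t0 |51|08|17|fb|44|df|f4|a5|
→ t1 |df|f4|a5|fb|44|df|f4|a5|
→ t2 |51|df|08|f4|17|a5|fb|fb|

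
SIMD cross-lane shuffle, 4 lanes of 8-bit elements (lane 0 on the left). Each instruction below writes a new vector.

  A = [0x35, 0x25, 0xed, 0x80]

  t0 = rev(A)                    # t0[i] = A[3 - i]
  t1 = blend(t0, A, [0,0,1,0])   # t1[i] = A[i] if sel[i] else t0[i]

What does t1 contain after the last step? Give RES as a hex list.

  t0: 80 ed 25 35
  t1: 80 ed ed 35

RES = [ 0x80  0xed  0xed  0x35 ]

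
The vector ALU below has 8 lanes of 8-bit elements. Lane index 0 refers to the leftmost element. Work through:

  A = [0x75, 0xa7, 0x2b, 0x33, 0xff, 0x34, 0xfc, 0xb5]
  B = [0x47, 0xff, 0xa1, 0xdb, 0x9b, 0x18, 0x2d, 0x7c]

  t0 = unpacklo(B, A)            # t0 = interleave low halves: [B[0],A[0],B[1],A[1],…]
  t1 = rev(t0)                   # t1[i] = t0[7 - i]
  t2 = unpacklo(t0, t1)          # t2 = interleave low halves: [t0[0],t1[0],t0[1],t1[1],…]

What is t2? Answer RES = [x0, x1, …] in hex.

RES = [ 0x47  0x33  0x75  0xdb  0xff  0x2b  0xa7  0xa1 ]

  t0: 47 75 ff a7 a1 2b db 33
  t1: 33 db 2b a1 a7 ff 75 47
  t2: 47 33 75 db ff 2b a7 a1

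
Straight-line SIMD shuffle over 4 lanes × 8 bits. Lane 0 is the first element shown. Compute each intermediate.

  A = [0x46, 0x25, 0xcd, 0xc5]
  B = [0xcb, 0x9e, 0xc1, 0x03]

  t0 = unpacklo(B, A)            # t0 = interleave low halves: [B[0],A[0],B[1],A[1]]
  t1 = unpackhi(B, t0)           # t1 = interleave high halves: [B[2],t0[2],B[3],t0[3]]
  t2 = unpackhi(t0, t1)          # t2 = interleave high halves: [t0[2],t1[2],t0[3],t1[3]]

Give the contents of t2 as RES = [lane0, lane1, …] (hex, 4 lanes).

RES = [ 0x9e  0x03  0x25  0x25 ]

→ t0 |cb|46|9e|25|
→ t1 |c1|9e|03|25|
→ t2 |9e|03|25|25|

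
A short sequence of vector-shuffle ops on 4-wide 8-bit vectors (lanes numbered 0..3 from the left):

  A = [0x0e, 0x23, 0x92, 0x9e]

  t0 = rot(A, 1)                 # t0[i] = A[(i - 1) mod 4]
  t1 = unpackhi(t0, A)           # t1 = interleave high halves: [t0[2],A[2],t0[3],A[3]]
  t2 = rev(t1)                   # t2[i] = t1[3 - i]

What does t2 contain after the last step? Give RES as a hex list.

RES = [ 0x9e  0x92  0x92  0x23 ]

→ t0 |9e|0e|23|92|
→ t1 |23|92|92|9e|
→ t2 |9e|92|92|23|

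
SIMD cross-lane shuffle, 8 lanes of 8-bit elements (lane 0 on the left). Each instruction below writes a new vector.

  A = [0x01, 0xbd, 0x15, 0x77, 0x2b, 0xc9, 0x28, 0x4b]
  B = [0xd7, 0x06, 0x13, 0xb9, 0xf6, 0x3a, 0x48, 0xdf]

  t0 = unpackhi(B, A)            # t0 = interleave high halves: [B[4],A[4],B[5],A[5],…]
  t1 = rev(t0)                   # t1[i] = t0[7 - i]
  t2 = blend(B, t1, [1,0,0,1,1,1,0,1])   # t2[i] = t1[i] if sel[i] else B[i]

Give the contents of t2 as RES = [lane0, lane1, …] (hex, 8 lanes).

RES = [ 0x4b  0x06  0x13  0x48  0xc9  0x3a  0x48  0xf6 ]

  t0: f6 2b 3a c9 48 28 df 4b
  t1: 4b df 28 48 c9 3a 2b f6
  t2: 4b 06 13 48 c9 3a 48 f6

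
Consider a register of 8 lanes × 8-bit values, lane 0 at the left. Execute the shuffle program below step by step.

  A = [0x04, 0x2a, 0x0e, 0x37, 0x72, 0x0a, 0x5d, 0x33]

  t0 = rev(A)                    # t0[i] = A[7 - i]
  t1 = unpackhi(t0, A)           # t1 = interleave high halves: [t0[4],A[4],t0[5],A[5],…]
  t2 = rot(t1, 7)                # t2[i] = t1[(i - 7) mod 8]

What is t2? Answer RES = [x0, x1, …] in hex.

→ t0 |33|5d|0a|72|37|0e|2a|04|
→ t1 |37|72|0e|0a|2a|5d|04|33|
→ t2 |72|0e|0a|2a|5d|04|33|37|

RES = [ 0x72  0x0e  0x0a  0x2a  0x5d  0x04  0x33  0x37 ]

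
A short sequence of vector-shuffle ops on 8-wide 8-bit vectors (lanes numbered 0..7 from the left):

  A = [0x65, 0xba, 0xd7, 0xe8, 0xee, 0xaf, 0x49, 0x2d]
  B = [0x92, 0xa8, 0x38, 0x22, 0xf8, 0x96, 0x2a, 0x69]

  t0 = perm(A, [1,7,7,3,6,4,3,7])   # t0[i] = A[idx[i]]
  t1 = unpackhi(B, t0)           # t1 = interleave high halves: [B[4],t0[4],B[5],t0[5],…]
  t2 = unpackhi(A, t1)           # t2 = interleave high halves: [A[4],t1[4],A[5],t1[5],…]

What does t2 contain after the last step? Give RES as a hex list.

RES = [ 0xee  0x2a  0xaf  0xe8  0x49  0x69  0x2d  0x2d ]

→ t0 |ba|2d|2d|e8|49|ee|e8|2d|
→ t1 |f8|49|96|ee|2a|e8|69|2d|
→ t2 |ee|2a|af|e8|49|69|2d|2d|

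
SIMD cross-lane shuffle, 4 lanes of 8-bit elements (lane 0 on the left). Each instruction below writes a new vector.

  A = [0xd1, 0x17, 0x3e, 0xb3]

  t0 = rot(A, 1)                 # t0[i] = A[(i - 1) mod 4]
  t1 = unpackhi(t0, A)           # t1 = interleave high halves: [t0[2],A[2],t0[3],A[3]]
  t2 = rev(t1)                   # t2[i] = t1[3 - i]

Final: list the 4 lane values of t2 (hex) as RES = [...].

→ t0 |b3|d1|17|3e|
→ t1 |17|3e|3e|b3|
→ t2 |b3|3e|3e|17|

RES = [ 0xb3  0x3e  0x3e  0x17 ]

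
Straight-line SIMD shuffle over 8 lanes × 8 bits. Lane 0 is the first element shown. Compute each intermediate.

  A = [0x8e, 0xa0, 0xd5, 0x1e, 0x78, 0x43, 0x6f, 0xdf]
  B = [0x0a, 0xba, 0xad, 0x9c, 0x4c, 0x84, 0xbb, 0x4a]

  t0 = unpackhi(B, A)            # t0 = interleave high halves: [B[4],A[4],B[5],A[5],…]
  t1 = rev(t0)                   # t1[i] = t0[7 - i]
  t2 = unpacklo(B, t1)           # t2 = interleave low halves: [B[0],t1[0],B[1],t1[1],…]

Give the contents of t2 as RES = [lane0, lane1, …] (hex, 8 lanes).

RES = [0x0a, 0xdf, 0xba, 0x4a, 0xad, 0x6f, 0x9c, 0xbb]

→ t0 |4c|78|84|43|bb|6f|4a|df|
→ t1 |df|4a|6f|bb|43|84|78|4c|
→ t2 |0a|df|ba|4a|ad|6f|9c|bb|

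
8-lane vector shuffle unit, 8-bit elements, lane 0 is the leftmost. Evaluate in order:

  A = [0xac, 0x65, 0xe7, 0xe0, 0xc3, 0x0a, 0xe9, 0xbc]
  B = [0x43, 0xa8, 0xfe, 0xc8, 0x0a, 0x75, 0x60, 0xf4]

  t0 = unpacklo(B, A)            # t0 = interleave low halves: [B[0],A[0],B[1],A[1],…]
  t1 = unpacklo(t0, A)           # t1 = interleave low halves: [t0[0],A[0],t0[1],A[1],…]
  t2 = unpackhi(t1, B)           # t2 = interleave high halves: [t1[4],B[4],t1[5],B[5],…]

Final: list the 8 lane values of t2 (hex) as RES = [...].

RES = [0xa8, 0x0a, 0xe7, 0x75, 0x65, 0x60, 0xe0, 0xf4]

t0 = [0x43, 0xac, 0xa8, 0x65, 0xfe, 0xe7, 0xc8, 0xe0]
t1 = [0x43, 0xac, 0xac, 0x65, 0xa8, 0xe7, 0x65, 0xe0]
t2 = [0xa8, 0x0a, 0xe7, 0x75, 0x65, 0x60, 0xe0, 0xf4]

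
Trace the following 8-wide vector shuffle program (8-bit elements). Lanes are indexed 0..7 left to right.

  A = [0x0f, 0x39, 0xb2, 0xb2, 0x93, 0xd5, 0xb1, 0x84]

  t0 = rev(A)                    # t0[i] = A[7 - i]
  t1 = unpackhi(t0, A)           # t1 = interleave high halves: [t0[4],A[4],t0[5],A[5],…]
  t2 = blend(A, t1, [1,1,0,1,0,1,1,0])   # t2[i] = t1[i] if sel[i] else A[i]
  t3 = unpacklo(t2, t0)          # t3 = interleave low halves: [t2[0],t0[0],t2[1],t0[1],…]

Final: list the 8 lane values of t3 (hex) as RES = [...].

t0 = [0x84, 0xb1, 0xd5, 0x93, 0xb2, 0xb2, 0x39, 0x0f]
t1 = [0xb2, 0x93, 0xb2, 0xd5, 0x39, 0xb1, 0x0f, 0x84]
t2 = [0xb2, 0x93, 0xb2, 0xd5, 0x93, 0xb1, 0x0f, 0x84]
t3 = [0xb2, 0x84, 0x93, 0xb1, 0xb2, 0xd5, 0xd5, 0x93]

RES = [0xb2, 0x84, 0x93, 0xb1, 0xb2, 0xd5, 0xd5, 0x93]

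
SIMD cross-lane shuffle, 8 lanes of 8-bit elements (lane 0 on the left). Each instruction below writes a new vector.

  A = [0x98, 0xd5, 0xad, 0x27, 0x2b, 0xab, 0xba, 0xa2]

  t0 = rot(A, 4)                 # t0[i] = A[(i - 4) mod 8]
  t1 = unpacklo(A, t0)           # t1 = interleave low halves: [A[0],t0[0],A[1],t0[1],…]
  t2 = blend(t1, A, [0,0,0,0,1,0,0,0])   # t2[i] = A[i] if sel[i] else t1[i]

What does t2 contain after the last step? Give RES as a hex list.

RES = [0x98, 0x2b, 0xd5, 0xab, 0x2b, 0xba, 0x27, 0xa2]

t0 = [0x2b, 0xab, 0xba, 0xa2, 0x98, 0xd5, 0xad, 0x27]
t1 = [0x98, 0x2b, 0xd5, 0xab, 0xad, 0xba, 0x27, 0xa2]
t2 = [0x98, 0x2b, 0xd5, 0xab, 0x2b, 0xba, 0x27, 0xa2]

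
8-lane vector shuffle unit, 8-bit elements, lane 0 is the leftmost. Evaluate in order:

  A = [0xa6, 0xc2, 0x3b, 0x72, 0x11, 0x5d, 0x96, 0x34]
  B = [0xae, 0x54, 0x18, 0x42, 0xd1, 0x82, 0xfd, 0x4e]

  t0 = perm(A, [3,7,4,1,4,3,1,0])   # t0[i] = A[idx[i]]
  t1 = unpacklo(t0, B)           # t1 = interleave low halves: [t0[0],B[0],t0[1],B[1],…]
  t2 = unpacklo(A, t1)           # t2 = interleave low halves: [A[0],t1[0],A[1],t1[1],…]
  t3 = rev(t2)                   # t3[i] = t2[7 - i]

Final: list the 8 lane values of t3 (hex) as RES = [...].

→ t0 |72|34|11|c2|11|72|c2|a6|
→ t1 |72|ae|34|54|11|18|c2|42|
→ t2 |a6|72|c2|ae|3b|34|72|54|
→ t3 |54|72|34|3b|ae|c2|72|a6|

RES = [0x54, 0x72, 0x34, 0x3b, 0xae, 0xc2, 0x72, 0xa6]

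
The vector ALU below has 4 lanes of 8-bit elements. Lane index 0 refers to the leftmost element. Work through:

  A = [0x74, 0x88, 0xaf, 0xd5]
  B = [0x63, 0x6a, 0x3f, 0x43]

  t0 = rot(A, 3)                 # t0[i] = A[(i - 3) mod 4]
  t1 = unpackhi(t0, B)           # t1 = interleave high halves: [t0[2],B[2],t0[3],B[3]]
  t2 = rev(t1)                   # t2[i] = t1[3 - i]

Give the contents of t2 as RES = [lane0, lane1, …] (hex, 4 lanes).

RES = [0x43, 0x74, 0x3f, 0xd5]

  t0: 88 af d5 74
  t1: d5 3f 74 43
  t2: 43 74 3f d5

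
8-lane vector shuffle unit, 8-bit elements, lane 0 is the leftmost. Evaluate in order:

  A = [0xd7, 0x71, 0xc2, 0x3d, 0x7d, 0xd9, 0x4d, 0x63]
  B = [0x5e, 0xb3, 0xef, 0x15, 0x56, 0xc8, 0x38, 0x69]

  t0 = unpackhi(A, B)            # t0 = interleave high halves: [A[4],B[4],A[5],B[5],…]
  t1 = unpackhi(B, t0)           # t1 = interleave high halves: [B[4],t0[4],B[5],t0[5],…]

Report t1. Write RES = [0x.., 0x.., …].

RES = [ 0x56  0x4d  0xc8  0x38  0x38  0x63  0x69  0x69 ]

  t0: 7d 56 d9 c8 4d 38 63 69
  t1: 56 4d c8 38 38 63 69 69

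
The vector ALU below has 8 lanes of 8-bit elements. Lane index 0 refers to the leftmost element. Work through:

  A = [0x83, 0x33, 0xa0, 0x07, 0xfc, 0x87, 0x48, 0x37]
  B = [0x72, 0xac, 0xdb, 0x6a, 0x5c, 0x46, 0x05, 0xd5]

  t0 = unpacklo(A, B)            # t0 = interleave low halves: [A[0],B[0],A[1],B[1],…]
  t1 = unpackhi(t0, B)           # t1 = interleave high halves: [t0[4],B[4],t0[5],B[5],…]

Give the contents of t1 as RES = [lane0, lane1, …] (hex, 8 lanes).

RES = [0xa0, 0x5c, 0xdb, 0x46, 0x07, 0x05, 0x6a, 0xd5]

  t0: 83 72 33 ac a0 db 07 6a
  t1: a0 5c db 46 07 05 6a d5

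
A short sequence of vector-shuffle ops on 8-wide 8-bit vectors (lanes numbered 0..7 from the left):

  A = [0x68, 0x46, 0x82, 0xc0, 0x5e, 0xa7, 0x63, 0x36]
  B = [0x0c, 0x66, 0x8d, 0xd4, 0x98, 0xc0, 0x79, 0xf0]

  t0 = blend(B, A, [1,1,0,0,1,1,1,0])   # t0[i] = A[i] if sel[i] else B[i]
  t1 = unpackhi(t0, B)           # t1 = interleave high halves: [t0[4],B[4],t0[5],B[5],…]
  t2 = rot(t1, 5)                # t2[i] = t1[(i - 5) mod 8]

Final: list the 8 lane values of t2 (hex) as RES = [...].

  t0: 68 46 8d d4 5e a7 63 f0
  t1: 5e 98 a7 c0 63 79 f0 f0
  t2: c0 63 79 f0 f0 5e 98 a7

RES = [ 0xc0  0x63  0x79  0xf0  0xf0  0x5e  0x98  0xa7 ]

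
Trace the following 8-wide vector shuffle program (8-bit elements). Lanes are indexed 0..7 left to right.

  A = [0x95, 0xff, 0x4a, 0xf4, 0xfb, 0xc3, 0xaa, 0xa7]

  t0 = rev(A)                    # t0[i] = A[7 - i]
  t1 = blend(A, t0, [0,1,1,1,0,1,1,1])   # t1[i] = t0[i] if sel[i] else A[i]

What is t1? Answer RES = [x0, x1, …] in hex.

RES = [ 0x95  0xaa  0xc3  0xfb  0xfb  0x4a  0xff  0x95 ]

→ t0 |a7|aa|c3|fb|f4|4a|ff|95|
→ t1 |95|aa|c3|fb|fb|4a|ff|95|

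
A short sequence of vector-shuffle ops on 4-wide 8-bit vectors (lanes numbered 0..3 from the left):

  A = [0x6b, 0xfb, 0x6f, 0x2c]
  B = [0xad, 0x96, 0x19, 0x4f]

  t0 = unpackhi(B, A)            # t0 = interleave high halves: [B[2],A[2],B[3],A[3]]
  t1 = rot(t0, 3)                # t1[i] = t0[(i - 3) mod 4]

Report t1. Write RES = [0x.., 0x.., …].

RES = [ 0x6f  0x4f  0x2c  0x19 ]

→ t0 |19|6f|4f|2c|
→ t1 |6f|4f|2c|19|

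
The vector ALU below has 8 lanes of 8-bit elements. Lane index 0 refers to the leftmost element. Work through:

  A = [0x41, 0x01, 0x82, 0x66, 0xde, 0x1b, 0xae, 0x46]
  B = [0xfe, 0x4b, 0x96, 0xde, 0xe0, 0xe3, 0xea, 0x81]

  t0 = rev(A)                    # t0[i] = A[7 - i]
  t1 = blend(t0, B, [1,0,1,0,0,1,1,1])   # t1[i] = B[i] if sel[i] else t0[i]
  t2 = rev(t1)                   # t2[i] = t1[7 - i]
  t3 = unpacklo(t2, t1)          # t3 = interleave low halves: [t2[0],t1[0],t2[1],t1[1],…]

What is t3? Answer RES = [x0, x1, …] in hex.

RES = [ 0x81  0xfe  0xea  0xae  0xe3  0x96  0x66  0xde ]

t0 = [0x46, 0xae, 0x1b, 0xde, 0x66, 0x82, 0x01, 0x41]
t1 = [0xfe, 0xae, 0x96, 0xde, 0x66, 0xe3, 0xea, 0x81]
t2 = [0x81, 0xea, 0xe3, 0x66, 0xde, 0x96, 0xae, 0xfe]
t3 = [0x81, 0xfe, 0xea, 0xae, 0xe3, 0x96, 0x66, 0xde]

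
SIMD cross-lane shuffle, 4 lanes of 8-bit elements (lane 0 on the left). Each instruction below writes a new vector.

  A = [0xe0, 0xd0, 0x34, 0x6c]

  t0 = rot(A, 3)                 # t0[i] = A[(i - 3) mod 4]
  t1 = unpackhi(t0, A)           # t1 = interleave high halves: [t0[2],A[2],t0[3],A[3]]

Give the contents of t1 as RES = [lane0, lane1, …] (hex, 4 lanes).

  t0: d0 34 6c e0
  t1: 6c 34 e0 6c

RES = [0x6c, 0x34, 0xe0, 0x6c]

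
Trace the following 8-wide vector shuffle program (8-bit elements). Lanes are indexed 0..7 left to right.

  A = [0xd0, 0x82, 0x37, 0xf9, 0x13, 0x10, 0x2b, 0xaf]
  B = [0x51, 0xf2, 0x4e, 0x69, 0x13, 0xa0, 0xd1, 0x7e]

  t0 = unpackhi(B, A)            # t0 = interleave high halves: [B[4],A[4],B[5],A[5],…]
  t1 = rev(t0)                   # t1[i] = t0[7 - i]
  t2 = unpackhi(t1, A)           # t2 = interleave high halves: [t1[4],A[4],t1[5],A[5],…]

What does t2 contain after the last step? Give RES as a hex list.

  t0: 13 13 a0 10 d1 2b 7e af
  t1: af 7e 2b d1 10 a0 13 13
  t2: 10 13 a0 10 13 2b 13 af

RES = [ 0x10  0x13  0xa0  0x10  0x13  0x2b  0x13  0xaf ]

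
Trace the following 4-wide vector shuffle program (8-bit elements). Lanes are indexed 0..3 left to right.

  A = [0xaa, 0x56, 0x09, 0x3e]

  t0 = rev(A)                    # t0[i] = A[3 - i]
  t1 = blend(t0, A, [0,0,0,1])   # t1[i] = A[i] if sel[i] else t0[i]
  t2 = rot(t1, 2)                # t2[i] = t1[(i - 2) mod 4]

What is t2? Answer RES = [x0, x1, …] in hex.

t0 = [0x3e, 0x09, 0x56, 0xaa]
t1 = [0x3e, 0x09, 0x56, 0x3e]
t2 = [0x56, 0x3e, 0x3e, 0x09]

RES = [ 0x56  0x3e  0x3e  0x09 ]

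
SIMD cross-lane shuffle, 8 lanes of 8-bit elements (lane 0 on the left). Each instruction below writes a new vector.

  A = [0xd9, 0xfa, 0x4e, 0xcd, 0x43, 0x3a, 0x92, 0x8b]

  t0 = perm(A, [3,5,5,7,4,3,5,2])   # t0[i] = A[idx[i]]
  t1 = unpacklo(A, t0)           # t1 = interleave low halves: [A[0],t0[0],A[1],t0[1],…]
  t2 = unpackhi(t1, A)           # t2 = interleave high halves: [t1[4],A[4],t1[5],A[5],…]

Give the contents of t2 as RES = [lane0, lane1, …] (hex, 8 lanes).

  t0: cd 3a 3a 8b 43 cd 3a 4e
  t1: d9 cd fa 3a 4e 3a cd 8b
  t2: 4e 43 3a 3a cd 92 8b 8b

RES = [ 0x4e  0x43  0x3a  0x3a  0xcd  0x92  0x8b  0x8b ]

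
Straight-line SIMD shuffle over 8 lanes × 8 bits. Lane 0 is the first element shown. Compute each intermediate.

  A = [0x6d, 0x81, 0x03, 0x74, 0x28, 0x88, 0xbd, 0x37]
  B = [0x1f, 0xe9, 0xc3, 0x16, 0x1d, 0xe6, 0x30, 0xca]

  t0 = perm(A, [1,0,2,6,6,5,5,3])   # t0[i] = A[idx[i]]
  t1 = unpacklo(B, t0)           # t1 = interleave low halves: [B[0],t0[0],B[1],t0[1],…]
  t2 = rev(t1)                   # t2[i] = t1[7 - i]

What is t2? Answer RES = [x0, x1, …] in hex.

t0 = [0x81, 0x6d, 0x03, 0xbd, 0xbd, 0x88, 0x88, 0x74]
t1 = [0x1f, 0x81, 0xe9, 0x6d, 0xc3, 0x03, 0x16, 0xbd]
t2 = [0xbd, 0x16, 0x03, 0xc3, 0x6d, 0xe9, 0x81, 0x1f]

RES = [ 0xbd  0x16  0x03  0xc3  0x6d  0xe9  0x81  0x1f ]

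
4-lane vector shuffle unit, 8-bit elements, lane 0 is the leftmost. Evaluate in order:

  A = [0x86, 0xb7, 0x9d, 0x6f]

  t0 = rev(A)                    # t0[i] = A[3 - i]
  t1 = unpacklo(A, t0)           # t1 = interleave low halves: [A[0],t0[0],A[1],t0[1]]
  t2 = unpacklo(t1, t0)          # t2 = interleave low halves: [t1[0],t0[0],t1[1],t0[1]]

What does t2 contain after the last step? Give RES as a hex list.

t0 = [0x6f, 0x9d, 0xb7, 0x86]
t1 = [0x86, 0x6f, 0xb7, 0x9d]
t2 = [0x86, 0x6f, 0x6f, 0x9d]

RES = [ 0x86  0x6f  0x6f  0x9d ]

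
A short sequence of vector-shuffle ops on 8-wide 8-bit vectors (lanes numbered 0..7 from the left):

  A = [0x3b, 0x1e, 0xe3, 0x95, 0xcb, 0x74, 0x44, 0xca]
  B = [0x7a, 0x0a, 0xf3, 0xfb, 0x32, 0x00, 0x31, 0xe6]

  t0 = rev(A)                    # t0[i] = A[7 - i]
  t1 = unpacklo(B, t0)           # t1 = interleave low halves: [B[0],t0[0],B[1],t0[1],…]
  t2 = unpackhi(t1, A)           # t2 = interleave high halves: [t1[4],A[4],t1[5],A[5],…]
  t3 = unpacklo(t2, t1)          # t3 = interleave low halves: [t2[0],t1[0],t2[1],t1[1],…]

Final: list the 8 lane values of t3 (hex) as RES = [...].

  t0: ca 44 74 cb 95 e3 1e 3b
  t1: 7a ca 0a 44 f3 74 fb cb
  t2: f3 cb 74 74 fb 44 cb ca
  t3: f3 7a cb ca 74 0a 74 44

RES = [ 0xf3  0x7a  0xcb  0xca  0x74  0x0a  0x74  0x44 ]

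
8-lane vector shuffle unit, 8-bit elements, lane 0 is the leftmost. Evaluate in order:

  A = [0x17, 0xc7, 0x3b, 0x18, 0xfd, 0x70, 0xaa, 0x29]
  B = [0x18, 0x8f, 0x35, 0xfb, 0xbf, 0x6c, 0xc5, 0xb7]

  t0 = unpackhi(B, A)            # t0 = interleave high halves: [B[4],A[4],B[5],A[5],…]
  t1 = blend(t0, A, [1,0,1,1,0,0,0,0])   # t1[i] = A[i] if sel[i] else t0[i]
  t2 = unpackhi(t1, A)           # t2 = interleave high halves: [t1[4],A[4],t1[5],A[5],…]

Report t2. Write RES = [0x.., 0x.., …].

RES = [ 0xc5  0xfd  0xaa  0x70  0xb7  0xaa  0x29  0x29 ]

t0 = [0xbf, 0xfd, 0x6c, 0x70, 0xc5, 0xaa, 0xb7, 0x29]
t1 = [0x17, 0xfd, 0x3b, 0x18, 0xc5, 0xaa, 0xb7, 0x29]
t2 = [0xc5, 0xfd, 0xaa, 0x70, 0xb7, 0xaa, 0x29, 0x29]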